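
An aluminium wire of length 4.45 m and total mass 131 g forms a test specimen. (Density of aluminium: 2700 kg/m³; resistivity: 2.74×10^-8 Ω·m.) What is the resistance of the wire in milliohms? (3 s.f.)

11.2 mΩ

A = m/(density·L) = 0.131/(2700×4.45) = 1.0903e-05 m²
R = ρL/A = (2.74×10^-8)(4.45)/(1.0903e-05) = 11.2 mΩ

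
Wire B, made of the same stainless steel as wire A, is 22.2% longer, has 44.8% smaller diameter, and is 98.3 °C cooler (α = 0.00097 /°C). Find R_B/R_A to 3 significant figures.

3.63

R ∝ ρL/d² with ρ ∝ (1+αΔT), so R_B/R_A = (1 + 22.2/100) × (1 − 44.8/100)⁻² × (1 − 0.00097×98.3)
= 1.222 × 3.282 × 0.9046 = 3.63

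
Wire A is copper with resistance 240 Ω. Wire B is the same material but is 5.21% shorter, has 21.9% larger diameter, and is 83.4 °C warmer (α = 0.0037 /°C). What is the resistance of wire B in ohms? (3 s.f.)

R ∝ ρL/d² with ρ ∝ (1+αΔT), so R_B/R_A = (1 − 5.21/100) × (1 + 21.9/100)⁻² × (1 + 0.0037×83.4)
= 0.9479 × 0.673 × 1.309 = 0.8347
R_B = 0.8347 × 240 = 200 Ω

200 Ω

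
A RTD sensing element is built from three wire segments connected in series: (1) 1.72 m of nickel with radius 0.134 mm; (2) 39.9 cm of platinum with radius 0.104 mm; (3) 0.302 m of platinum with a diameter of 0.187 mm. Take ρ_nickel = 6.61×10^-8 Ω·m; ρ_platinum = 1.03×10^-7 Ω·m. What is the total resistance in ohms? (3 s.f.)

Seg 1: A = πr² = π(1.3400e-04 m)² = 5.641e-08 m²
R_1 = (6.61×10^-8)(1.72)/(5.641e-08) = 2.015 Ω
Seg 2: A = πr² = π(1.0400e-04 m)² = 3.398e-08 m²
R_2 = (1.03×10^-7)(0.399)/(3.398e-08) = 1.209 Ω
Seg 3: A = π(d/2)² = π(9.3500e-05 m)² = 2.746e-08 m²
R_3 = (1.03×10^-7)(0.302)/(2.746e-08) = 1.133 Ω
R_total = R_1 + R_2 + R_3 = 4.36 Ω

4.36 Ω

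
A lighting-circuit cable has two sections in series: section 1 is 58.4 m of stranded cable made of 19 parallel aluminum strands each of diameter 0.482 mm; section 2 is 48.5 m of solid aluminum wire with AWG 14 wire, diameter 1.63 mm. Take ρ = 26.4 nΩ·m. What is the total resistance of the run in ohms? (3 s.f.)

1.06 Ω

ρ = 26.4 nΩ·m = 2.64×10^-8 Ω·m
Section 1: A_strand = π(2.4100e-04)² = 1.825e-07 m²; R₁ = ρL/(N·A_s) = (2.64×10^-8)(58.4)/(19×1.825e-07) = 0.4447 Ω
Section 2: A = π(1.63/2 mm)² = π(8.1500e-04 m)² = 2.087e-06 m²
R₂ = (2.64×10^-8)(48.5)/(2.087e-06) = 0.6136 Ω
R = R₁ + R₂ = 1.06 Ω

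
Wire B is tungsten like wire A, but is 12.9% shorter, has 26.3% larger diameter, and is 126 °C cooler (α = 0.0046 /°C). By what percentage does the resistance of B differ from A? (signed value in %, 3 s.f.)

R ∝ ρL/d² with ρ ∝ (1+αΔT), so R_B/R_A = (1 − 12.9/100) × (1 + 26.3/100)⁻² × (1 − 0.0046×126)
= 0.871 × 0.6269 × 0.4204 = 0.2296
(R_B − R_A)/R_A = 0.2296 − 1 = -77.0%

-77.0%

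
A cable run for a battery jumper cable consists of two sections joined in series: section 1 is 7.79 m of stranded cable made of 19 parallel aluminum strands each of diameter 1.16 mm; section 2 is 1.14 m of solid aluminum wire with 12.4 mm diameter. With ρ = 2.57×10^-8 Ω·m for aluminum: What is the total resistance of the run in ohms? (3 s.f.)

Section 1: A_strand = π(5.8000e-04)² = 1.057e-06 m²; R₁ = ρL/(N·A_s) = (2.57×10^-8)(7.79)/(19×1.057e-06) = 0.00997 Ω
Section 2: A = π(d/2)² = π(6.2000e-03 m)² = 1.208e-04 m²
R₂ = (2.57×10^-8)(1.14)/(1.208e-04) = 2.426×10^-4 Ω
R = R₁ + R₂ = 0.0102 Ω

0.0102 Ω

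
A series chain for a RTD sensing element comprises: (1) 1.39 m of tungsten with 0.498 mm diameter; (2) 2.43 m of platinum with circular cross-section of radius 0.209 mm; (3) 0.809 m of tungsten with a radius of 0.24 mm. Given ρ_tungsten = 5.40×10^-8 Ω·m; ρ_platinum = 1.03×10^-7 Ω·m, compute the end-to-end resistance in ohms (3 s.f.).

2.45 Ω

Seg 1: A = π(d/2)² = π(2.4900e-04 m)² = 1.948e-07 m²
R_1 = (5.40×10^-8)(1.39)/(1.948e-07) = 0.3854 Ω
Seg 2: A = πr² = π(2.0900e-04 m)² = 1.372e-07 m²
R_2 = (1.03×10^-7)(2.43)/(1.372e-07) = 1.824 Ω
Seg 3: A = πr² = π(2.4000e-04 m)² = 1.810e-07 m²
R_3 = (5.40×10^-8)(0.809)/(1.810e-07) = 0.2414 Ω
R_total = R_1 + R_2 + R_3 = 2.45 Ω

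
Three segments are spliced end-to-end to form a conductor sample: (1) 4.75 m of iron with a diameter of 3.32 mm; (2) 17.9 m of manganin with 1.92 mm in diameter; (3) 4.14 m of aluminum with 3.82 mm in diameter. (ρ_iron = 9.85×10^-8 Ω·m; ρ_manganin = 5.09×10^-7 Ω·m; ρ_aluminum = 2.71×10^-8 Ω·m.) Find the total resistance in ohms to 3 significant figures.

Seg 1: A = π(d/2)² = π(1.6600e-03 m)² = 8.657e-06 m²
R_1 = (9.85×10^-8)(4.75)/(8.657e-06) = 0.05405 Ω
Seg 2: A = π(d/2)² = π(9.6000e-04 m)² = 2.895e-06 m²
R_2 = (5.09×10^-7)(17.9)/(2.895e-06) = 3.147 Ω
Seg 3: A = π(d/2)² = π(1.9100e-03 m)² = 1.146e-05 m²
R_3 = (2.71×10^-8)(4.14)/(1.146e-05) = 0.009789 Ω
R_total = R_1 + R_2 + R_3 = 3.21 Ω

3.21 Ω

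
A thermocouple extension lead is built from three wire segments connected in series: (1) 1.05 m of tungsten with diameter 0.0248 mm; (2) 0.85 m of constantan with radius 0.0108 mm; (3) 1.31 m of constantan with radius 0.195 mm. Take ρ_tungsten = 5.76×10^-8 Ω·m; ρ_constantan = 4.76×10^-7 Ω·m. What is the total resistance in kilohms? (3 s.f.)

Seg 1: A = π(d/2)² = π(1.2400e-05 m)² = 4.831e-10 m²
R_1 = (5.76×10^-8)(1.05)/(4.831e-10) = 125.2 Ω
Seg 2: A = πr² = π(1.0800e-05 m)² = 3.664e-10 m²
R_2 = (4.76×10^-7)(0.85)/(3.664e-10) = 1104 Ω
Seg 3: A = πr² = π(1.9500e-04 m)² = 1.195e-07 m²
R_3 = (4.76×10^-7)(1.31)/(1.195e-07) = 5.22 Ω
R_total = R_1 + R_2 + R_3 = 1.23 kΩ

1.23 kΩ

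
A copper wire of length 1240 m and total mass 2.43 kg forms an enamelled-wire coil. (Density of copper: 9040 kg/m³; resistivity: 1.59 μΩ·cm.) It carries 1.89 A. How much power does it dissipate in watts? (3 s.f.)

325 W

ρ = 1.59 μΩ·cm = 1.59×10^-8 Ω·m
A = m/(density·L) = 2.43/(9040×1240) = 2.1678e-07 m²
R = ρL/A = (1.59×10^-8)(1240)/(2.1678e-07) = 90.95 Ω
P = I²R = (1.89)² × 90.95 = 325 W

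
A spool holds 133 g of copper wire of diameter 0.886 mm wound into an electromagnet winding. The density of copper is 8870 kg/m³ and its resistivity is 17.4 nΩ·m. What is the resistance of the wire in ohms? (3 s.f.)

0.686 Ω

ρ = 17.4 nΩ·m = 1.74×10^-8 Ω·m
A = π(d/2)² = π(4.4300e-04 m)² = 6.1653e-07 m²
L = m/(density·A) = 0.133/(8870×6.1653e-07) = 24.32 m
R = ρL/A = (1.74×10^-8)(24.32)/(6.1653e-07) = 0.686 Ω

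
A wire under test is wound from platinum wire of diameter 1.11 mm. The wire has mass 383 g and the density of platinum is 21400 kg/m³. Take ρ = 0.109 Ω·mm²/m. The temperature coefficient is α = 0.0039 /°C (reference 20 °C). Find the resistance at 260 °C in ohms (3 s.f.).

4.03 Ω

ρ = 0.109 Ω·mm²/m = 1.09×10^-7 Ω·m
A = π(d/2)² = π(5.5500e-04 m)² = 9.6769e-07 m²
L = m/(density·A) = 0.383/(21400×9.6769e-07) = 18.49 m
R = ρL/A = (1.09×10^-7)(18.49)/(9.6769e-07) = 2.083 Ω
R(260 °C) = 2.083 × (1 + 0.0039×240) = 4.03 Ω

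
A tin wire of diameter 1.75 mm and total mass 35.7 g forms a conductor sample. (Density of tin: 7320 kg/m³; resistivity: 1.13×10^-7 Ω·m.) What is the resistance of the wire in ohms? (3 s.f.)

A = π(d/2)² = π(8.7500e-04 m)² = 2.4053e-06 m²
L = m/(density·A) = 0.0357/(7320×2.4053e-06) = 2.028 m
R = ρL/A = (1.13×10^-7)(2.028)/(2.4053e-06) = 0.0953 Ω

0.0953 Ω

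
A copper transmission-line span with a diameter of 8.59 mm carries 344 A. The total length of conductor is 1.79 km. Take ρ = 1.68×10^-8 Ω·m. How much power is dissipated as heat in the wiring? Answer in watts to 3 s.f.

61400 W

A = π(d/2)² = π(4.2950e-03 m)² = 5.795e-05 m²
R = ρL/A = (1.68×10^-8)(1790)/(5.795e-05) = 0.5189 Ω
P = I²R = (344)² × 0.5189 = 61400 W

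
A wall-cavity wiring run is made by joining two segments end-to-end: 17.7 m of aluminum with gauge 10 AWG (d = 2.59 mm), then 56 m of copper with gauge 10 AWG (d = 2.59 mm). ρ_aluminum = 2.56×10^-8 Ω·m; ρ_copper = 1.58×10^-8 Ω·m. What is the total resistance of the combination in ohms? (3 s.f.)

Segment 1: A = π(2.59/2 mm)² = π(1.2950e-03 m)² = 5.269e-06 m²
R₁ = ρL/A = (2.56×10^-8)(17.7)/(5.269e-06) = 0.08601 Ω
R₂ = (1.58×10^-8)(56)/(5.269e-06) = 0.1679 Ω
R = R₁ + R₂ = 0.254 Ω

0.254 Ω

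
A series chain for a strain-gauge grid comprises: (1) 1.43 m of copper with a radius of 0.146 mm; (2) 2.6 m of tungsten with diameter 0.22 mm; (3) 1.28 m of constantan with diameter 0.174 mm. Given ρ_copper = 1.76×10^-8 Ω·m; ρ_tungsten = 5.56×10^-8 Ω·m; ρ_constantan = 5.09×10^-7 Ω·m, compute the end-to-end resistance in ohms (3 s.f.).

Seg 1: A = πr² = π(1.4600e-04 m)² = 6.697e-08 m²
R_1 = (1.76×10^-8)(1.43)/(6.697e-08) = 0.3758 Ω
Seg 2: A = π(d/2)² = π(1.1000e-04 m)² = 3.801e-08 m²
R_2 = (5.56×10^-8)(2.6)/(3.801e-08) = 3.803 Ω
Seg 3: A = π(d/2)² = π(8.7000e-05 m)² = 2.378e-08 m²
R_3 = (5.09×10^-7)(1.28)/(2.378e-08) = 27.4 Ω
R_total = R_1 + R_2 + R_3 = 31.6 Ω

31.6 Ω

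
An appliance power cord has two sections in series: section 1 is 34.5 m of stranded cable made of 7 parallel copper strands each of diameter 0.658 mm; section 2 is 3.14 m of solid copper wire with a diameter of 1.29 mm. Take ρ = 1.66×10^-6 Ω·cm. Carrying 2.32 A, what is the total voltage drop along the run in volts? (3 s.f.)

ρ = 1.66×10^-6 Ω·cm = 1.66×10^-8 Ω·m
Section 1: A_strand = π(3.2900e-04)² = 3.400e-07 m²; R₁ = ρL/(N·A_s) = (1.66×10^-8)(34.5)/(7×3.400e-07) = 0.2406 Ω
Section 2: A = π(d/2)² = π(6.4500e-04 m)² = 1.307e-06 m²
R₂ = (1.66×10^-8)(3.14)/(1.307e-06) = 0.03988 Ω
R = R₁ + R₂ = 0.2805 Ω
V = IR = 2.32 × 0.2805 = 0.651 V

0.651 V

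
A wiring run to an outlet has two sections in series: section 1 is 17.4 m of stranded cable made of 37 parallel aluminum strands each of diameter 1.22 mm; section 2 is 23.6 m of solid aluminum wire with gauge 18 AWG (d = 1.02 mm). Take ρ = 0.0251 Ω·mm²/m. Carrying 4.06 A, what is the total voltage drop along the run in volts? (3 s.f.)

ρ = 0.0251 Ω·mm²/m = 2.51×10^-8 Ω·m
Section 1: A_strand = π(6.1000e-04)² = 1.169e-06 m²; R₁ = ρL/(N·A_s) = (2.51×10^-8)(17.4)/(37×1.169e-06) = 0.0101 Ω
Section 2: A = π(1.02/2 mm)² = π(5.1000e-04 m)² = 8.171e-07 m²
R₂ = (2.51×10^-8)(23.6)/(8.171e-07) = 0.7249 Ω
R = R₁ + R₂ = 0.735 Ω
V = IR = 4.06 × 0.735 = 2.98 V

2.98 V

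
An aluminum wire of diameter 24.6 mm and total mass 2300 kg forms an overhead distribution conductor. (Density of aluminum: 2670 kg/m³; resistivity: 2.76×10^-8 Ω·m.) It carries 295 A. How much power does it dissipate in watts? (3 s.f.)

A = π(d/2)² = π(1.2300e-02 m)² = 4.7529e-04 m²
L = m/(density·A) = 2300/(2670×4.7529e-04) = 1812 m
R = ρL/A = (2.76×10^-8)(1812)/(4.7529e-04) = 0.1052 Ω
P = I²R = (295)² × 0.1052 = 9160 W

9160 W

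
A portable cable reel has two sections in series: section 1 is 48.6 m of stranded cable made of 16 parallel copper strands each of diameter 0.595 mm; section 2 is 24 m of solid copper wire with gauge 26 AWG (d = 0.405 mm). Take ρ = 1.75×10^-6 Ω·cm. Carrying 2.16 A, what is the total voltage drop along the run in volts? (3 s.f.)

7.46 V

ρ = 1.75×10^-6 Ω·cm = 1.75×10^-8 Ω·m
Section 1: A_strand = π(2.9750e-04)² = 2.781e-07 m²; R₁ = ρL/(N·A_s) = (1.75×10^-8)(48.6)/(16×2.781e-07) = 0.1912 Ω
Section 2: A = π(0.405/2 mm)² = π(2.0250e-04 m)² = 1.288e-07 m²
R₂ = (1.75×10^-8)(24)/(1.288e-07) = 3.26 Ω
R = R₁ + R₂ = 3.451 Ω
V = IR = 2.16 × 3.451 = 7.46 V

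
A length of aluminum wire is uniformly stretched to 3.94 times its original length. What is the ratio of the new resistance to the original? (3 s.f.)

15.5

Volume constant ⇒ A' = A/k with k = 3.94. R' = ρ(kL)/(A/k) = k²R.
Factor = 15.5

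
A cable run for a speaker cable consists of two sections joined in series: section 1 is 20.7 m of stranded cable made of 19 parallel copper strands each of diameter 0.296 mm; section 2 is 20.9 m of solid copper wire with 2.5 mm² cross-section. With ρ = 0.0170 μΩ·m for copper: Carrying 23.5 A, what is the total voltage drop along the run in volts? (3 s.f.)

ρ = 0.0170 μΩ·m = 1.70×10^-8 Ω·m
Section 1: A_strand = π(1.4800e-04)² = 6.881e-08 m²; R₁ = ρL/(N·A_s) = (1.70×10^-8)(20.7)/(19×6.881e-08) = 0.2691 Ω
Section 2: A = 2.5 mm² = 2.500e-06 m²
R₂ = (1.70×10^-8)(20.9)/(2.500e-06) = 0.1421 Ω
R = R₁ + R₂ = 0.4113 Ω
V = IR = 23.5 × 0.4113 = 9.66 V

9.66 V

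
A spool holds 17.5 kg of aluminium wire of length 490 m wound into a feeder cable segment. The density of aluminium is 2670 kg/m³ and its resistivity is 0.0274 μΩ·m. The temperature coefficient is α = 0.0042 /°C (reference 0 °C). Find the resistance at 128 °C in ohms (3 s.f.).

1.54 Ω

ρ = 0.0274 μΩ·m = 2.74×10^-8 Ω·m
A = m/(density·L) = 17.5/(2670×490) = 1.3376e-05 m²
R = ρL/A = (2.74×10^-8)(490)/(1.3376e-05) = 1.004 Ω
R(128 °C) = 1.004 × (1 + 0.0042×128) = 1.54 Ω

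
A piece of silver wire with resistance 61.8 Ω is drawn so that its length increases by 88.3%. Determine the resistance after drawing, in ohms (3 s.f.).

k = 1 + 88.3/100 = 1.883; volume constant ⇒ A' = A/k, so R' = k²R.
R' = 3.546 × 61.8 = 219 Ω

219 Ω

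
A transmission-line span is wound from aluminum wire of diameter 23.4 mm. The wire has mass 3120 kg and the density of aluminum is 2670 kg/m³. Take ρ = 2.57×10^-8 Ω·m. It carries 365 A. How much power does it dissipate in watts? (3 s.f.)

21600 W

A = π(d/2)² = π(1.1700e-02 m)² = 4.3005e-04 m²
L = m/(density·A) = 3120/(2670×4.3005e-04) = 2717 m
R = ρL/A = (2.57×10^-8)(2717)/(4.3005e-04) = 0.1624 Ω
P = I²R = (365)² × 0.1624 = 21600 W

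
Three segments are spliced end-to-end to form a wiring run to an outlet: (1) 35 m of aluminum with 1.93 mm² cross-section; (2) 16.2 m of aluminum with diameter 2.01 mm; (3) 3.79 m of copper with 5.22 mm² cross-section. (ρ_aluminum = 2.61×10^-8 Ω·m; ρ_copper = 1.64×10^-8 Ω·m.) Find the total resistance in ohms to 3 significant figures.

0.618 Ω

Seg 1: A = 1.93 mm² = 1.930e-06 m²
R_1 = (2.61×10^-8)(35)/(1.930e-06) = 0.4733 Ω
Seg 2: A = π(d/2)² = π(1.0050e-03 m)² = 3.173e-06 m²
R_2 = (2.61×10^-8)(16.2)/(3.173e-06) = 0.1333 Ω
Seg 3: A = 5.22 mm² = 5.220e-06 m²
R_3 = (1.64×10^-8)(3.79)/(5.220e-06) = 0.01191 Ω
R_total = R_1 + R_2 + R_3 = 0.618 Ω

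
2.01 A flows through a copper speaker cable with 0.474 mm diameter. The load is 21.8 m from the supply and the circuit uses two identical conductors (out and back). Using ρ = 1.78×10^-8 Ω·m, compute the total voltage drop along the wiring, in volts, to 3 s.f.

8.84 V

A = π(d/2)² = π(2.3700e-04 m)² = 1.765e-07 m²
Total conductor length (both ways) L = 2 × 21.8 = 43.6 m
R = ρL/A = (1.78×10^-8)(43.6)/(1.765e-07) = 4.398 Ω
V = IR = 2.01 × 4.398 = 8.84 V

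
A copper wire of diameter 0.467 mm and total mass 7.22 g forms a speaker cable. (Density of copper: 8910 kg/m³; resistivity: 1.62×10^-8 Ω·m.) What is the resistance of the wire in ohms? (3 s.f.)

A = π(d/2)² = π(2.3350e-04 m)² = 1.7129e-07 m²
L = m/(density·A) = 0.00722/(8910×1.7129e-07) = 4.731 m
R = ρL/A = (1.62×10^-8)(4.731)/(1.7129e-07) = 0.447 Ω

0.447 Ω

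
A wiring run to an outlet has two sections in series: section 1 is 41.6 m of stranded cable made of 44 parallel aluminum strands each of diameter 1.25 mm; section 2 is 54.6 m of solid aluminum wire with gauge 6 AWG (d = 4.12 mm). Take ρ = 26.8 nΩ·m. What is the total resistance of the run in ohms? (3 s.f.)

0.130 Ω

ρ = 26.8 nΩ·m = 2.68×10^-8 Ω·m
Section 1: A_strand = π(6.2500e-04)² = 1.227e-06 m²; R₁ = ρL/(N·A_s) = (2.68×10^-8)(41.6)/(44×1.227e-06) = 0.02065 Ω
Section 2: A = π(4.12/2 mm)² = π(2.0600e-03 m)² = 1.333e-05 m²
R₂ = (2.68×10^-8)(54.6)/(1.333e-05) = 0.1098 Ω
R = R₁ + R₂ = 0.130 Ω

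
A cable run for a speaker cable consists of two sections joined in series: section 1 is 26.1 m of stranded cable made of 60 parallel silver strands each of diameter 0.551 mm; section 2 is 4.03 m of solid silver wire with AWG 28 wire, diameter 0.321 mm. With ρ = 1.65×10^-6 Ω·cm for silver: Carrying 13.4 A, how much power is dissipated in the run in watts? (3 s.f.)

ρ = 1.65×10^-6 Ω·cm = 1.65×10^-8 Ω·m
Section 1: A_strand = π(2.7550e-04)² = 2.384e-07 m²; R₁ = ρL/(N·A_s) = (1.65×10^-8)(26.1)/(60×2.384e-07) = 0.0301 Ω
Section 2: A = π(0.321/2 mm)² = π(1.6050e-04 m)² = 8.093e-08 m²
R₂ = (1.65×10^-8)(4.03)/(8.093e-08) = 0.8217 Ω
R = R₁ + R₂ = 0.8518 Ω
P = I²R = (13.4)² × 0.8518 = 153 W

153 W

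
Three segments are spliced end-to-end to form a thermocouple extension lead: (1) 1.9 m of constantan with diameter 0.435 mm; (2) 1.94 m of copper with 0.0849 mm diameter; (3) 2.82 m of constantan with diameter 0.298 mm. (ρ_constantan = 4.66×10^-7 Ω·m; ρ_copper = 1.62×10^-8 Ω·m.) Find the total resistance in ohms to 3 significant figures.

Seg 1: A = π(d/2)² = π(2.1750e-04 m)² = 1.486e-07 m²
R_1 = (4.66×10^-7)(1.9)/(1.486e-07) = 5.958 Ω
Seg 2: A = π(d/2)² = π(4.2450e-05 m)² = 5.661e-09 m²
R_2 = (1.62×10^-8)(1.94)/(5.661e-09) = 5.552 Ω
Seg 3: A = π(d/2)² = π(1.4900e-04 m)² = 6.975e-08 m²
R_3 = (4.66×10^-7)(2.82)/(6.975e-08) = 18.84 Ω
R_total = R_1 + R_2 + R_3 = 30.4 Ω

30.4 Ω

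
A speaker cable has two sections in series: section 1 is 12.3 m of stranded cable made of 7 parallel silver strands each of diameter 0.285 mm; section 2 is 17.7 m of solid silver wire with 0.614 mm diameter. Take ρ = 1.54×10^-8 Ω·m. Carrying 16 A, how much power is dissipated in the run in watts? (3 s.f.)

344 W

Section 1: A_strand = π(1.4250e-04)² = 6.379e-08 m²; R₁ = ρL/(N·A_s) = (1.54×10^-8)(12.3)/(7×6.379e-08) = 0.4242 Ω
Section 2: A = π(d/2)² = π(3.0700e-04 m)² = 2.961e-07 m²
R₂ = (1.54×10^-8)(17.7)/(2.961e-07) = 0.9206 Ω
R = R₁ + R₂ = 1.345 Ω
P = I²R = (16)² × 1.345 = 344 W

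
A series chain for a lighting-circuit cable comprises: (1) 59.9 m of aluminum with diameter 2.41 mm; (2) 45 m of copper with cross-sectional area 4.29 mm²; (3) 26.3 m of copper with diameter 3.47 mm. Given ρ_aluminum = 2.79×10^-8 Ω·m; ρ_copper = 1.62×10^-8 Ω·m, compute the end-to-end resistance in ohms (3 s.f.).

0.581 Ω

Seg 1: A = π(d/2)² = π(1.2050e-03 m)² = 4.562e-06 m²
R_1 = (2.79×10^-8)(59.9)/(4.562e-06) = 0.3664 Ω
Seg 2: A = 4.29 mm² = 4.290e-06 m²
R_2 = (1.62×10^-8)(45)/(4.290e-06) = 0.1699 Ω
Seg 3: A = π(d/2)² = π(1.7350e-03 m)² = 9.457e-06 m²
R_3 = (1.62×10^-8)(26.3)/(9.457e-06) = 0.04505 Ω
R_total = R_1 + R_2 + R_3 = 0.581 Ω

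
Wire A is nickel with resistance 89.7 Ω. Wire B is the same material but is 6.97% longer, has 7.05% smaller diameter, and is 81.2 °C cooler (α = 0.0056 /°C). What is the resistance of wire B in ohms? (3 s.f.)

60.6 Ω

R ∝ ρL/d² with ρ ∝ (1+αΔT), so R_B/R_A = (1 + 6.97/100) × (1 − 7.05/100)⁻² × (1 − 0.0056×81.2)
= 1.07 × 1.157 × 0.5453 = 0.6751
R_B = 0.6751 × 89.7 = 60.6 Ω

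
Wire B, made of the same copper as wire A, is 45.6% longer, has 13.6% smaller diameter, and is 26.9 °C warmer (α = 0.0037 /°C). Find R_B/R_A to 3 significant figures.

2.14

R ∝ ρL/d² with ρ ∝ (1+αΔT), so R_B/R_A = (1 + 45.6/100) × (1 − 13.6/100)⁻² × (1 + 0.0037×26.9)
= 1.456 × 1.34 × 1.099 = 2.14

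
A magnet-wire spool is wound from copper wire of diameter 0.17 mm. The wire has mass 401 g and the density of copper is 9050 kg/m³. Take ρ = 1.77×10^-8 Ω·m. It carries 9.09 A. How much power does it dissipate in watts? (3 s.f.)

A = π(d/2)² = π(8.5000e-05 m)² = 2.2698e-08 m²
L = m/(density·A) = 0.401/(9050×2.2698e-08) = 1952 m
R = ρL/A = (1.77×10^-8)(1952)/(2.2698e-08) = 1522 Ω
P = I²R = (9.09)² × 1522 = 1.26×10^5 W

1.26×10^5 W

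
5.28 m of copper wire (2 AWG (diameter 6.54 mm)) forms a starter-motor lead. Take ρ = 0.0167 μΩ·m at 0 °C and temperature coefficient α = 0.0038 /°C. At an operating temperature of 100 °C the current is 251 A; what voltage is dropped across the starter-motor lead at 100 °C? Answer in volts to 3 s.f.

0.909 V

ρ = 0.0167 μΩ·m = 1.67×10^-8 Ω·m
A = π(6.54/2 mm)² = π(3.2700e-03 m)² = 3.359e-05 m²
R₍0₎ = ρL/A = (1.67×10^-8)(5.28)/(3.359e-05) = 0.002625 Ω
R₍100₎ = R₍0₎(1 + αΔT) = 0.002625 × (1 + 0.0038×100) = 0.003622 Ω
V = IR = 251 × 0.003622 = 0.909 V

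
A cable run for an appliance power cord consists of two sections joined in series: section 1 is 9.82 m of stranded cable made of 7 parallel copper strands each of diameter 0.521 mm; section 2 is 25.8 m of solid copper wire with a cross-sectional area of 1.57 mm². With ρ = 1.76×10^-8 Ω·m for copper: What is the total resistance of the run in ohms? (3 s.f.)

0.405 Ω

Section 1: A_strand = π(2.6050e-04)² = 2.132e-07 m²; R₁ = ρL/(N·A_s) = (1.76×10^-8)(9.82)/(7×2.132e-07) = 0.1158 Ω
Section 2: A = 1.57 mm² = 1.570e-06 m²
R₂ = (1.76×10^-8)(25.8)/(1.570e-06) = 0.2892 Ω
R = R₁ + R₂ = 0.405 Ω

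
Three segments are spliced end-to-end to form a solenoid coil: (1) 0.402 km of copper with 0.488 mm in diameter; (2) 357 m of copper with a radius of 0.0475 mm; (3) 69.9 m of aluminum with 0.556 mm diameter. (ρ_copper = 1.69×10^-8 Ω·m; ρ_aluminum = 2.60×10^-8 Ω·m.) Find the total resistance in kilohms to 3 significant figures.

0.895 kΩ

Seg 1: A = π(d/2)² = π(2.4400e-04 m)² = 1.870e-07 m²
R_1 = (1.69×10^-8)(402)/(1.870e-07) = 36.32 Ω
Seg 2: A = πr² = π(4.7500e-05 m)² = 7.088e-09 m²
R_2 = (1.69×10^-8)(357)/(7.088e-09) = 851.2 Ω
Seg 3: A = π(d/2)² = π(2.7800e-04 m)² = 2.428e-07 m²
R_3 = (2.60×10^-8)(69.9)/(2.428e-07) = 7.485 Ω
R_total = R_1 + R_2 + R_3 = 0.895 kΩ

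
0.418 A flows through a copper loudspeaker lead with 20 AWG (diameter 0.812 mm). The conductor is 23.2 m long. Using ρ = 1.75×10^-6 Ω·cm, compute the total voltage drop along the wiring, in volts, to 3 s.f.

ρ = 1.75×10^-6 Ω·cm = 1.75×10^-8 Ω·m
A = π(0.812/2 mm)² = π(4.0600e-04 m)² = 5.178e-07 m²
R = ρL/A = (1.75×10^-8)(23.2)/(5.178e-07) = 0.784 Ω
V = IR = 0.418 × 0.784 = 0.328 V

0.328 V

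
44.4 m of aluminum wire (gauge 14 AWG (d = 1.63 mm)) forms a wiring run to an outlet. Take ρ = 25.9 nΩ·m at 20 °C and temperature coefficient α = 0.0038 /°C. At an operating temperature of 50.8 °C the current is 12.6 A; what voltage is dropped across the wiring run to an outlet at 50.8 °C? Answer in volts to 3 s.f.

ρ = 25.9 nΩ·m = 2.59×10^-8 Ω·m
A = π(1.63/2 mm)² = π(8.1500e-04 m)² = 2.087e-06 m²
R₍20₎ = ρL/A = (2.59×10^-8)(44.4)/(2.087e-06) = 0.5511 Ω
R₍50.8₎ = R₍20₎(1 + αΔT) = 0.5511 × (1 + 0.0038×30.8) = 0.6156 Ω
V = IR = 12.6 × 0.6156 = 7.76 V

7.76 V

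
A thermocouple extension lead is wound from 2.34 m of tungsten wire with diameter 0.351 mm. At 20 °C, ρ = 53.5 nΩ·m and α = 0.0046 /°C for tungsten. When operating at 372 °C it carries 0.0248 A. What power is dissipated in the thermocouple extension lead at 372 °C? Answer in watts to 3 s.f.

0.00208 W

ρ = 53.5 nΩ·m = 5.35×10^-8 Ω·m
A = π(d/2)² = π(1.7550e-04 m)² = 9.676e-08 m²
R₍20₎ = ρL/A = (5.35×10^-8)(2.34)/(9.676e-08) = 1.294 Ω
R₍372₎ = R₍20₎(1 + αΔT) = 1.294 × (1 + 0.0046×352) = 3.389 Ω
P = I²R = (0.0248)² × 3.389 = 0.00208 W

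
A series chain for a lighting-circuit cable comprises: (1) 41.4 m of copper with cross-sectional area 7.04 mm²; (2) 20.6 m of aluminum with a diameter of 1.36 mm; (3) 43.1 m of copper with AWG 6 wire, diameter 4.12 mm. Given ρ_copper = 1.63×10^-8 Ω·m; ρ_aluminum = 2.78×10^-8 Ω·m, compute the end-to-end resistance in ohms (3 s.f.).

Seg 1: A = 7.04 mm² = 7.040e-06 m²
R_1 = (1.63×10^-8)(41.4)/(7.040e-06) = 0.09586 Ω
Seg 2: A = π(d/2)² = π(6.8000e-04 m)² = 1.453e-06 m²
R_2 = (2.78×10^-8)(20.6)/(1.453e-06) = 0.3942 Ω
Seg 3: A = π(4.12/2 mm)² = π(2.0600e-03 m)² = 1.333e-05 m²
R_3 = (1.63×10^-8)(43.1)/(1.333e-05) = 0.0527 Ω
R_total = R_1 + R_2 + R_3 = 0.543 Ω

0.543 Ω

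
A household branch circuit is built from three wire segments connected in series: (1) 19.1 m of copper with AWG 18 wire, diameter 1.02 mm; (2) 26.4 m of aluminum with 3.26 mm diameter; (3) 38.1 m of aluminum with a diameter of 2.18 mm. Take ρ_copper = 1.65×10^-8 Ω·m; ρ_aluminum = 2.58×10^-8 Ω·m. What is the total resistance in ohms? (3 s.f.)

0.731 Ω

Seg 1: A = π(1.02/2 mm)² = π(5.1000e-04 m)² = 8.171e-07 m²
R_1 = (1.65×10^-8)(19.1)/(8.171e-07) = 0.3857 Ω
Seg 2: A = π(d/2)² = π(1.6300e-03 m)² = 8.347e-06 m²
R_2 = (2.58×10^-8)(26.4)/(8.347e-06) = 0.0816 Ω
Seg 3: A = π(d/2)² = π(1.0900e-03 m)² = 3.733e-06 m²
R_3 = (2.58×10^-8)(38.1)/(3.733e-06) = 0.2634 Ω
R_total = R_1 + R_2 + R_3 = 0.731 Ω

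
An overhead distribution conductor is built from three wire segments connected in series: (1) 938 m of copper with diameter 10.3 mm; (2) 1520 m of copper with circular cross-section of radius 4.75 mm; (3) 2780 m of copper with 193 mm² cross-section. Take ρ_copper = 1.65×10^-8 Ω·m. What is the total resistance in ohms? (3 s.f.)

Seg 1: A = π(d/2)² = π(5.1500e-03 m)² = 8.332e-05 m²
R_1 = (1.65×10^-8)(938)/(8.332e-05) = 0.1857 Ω
Seg 2: A = πr² = π(4.7500e-03 m)² = 7.088e-05 m²
R_2 = (1.65×10^-8)(1520)/(7.088e-05) = 0.3538 Ω
Seg 3: A = 193 mm² = 1.930e-04 m²
R_3 = (1.65×10^-8)(2780)/(1.930e-04) = 0.2377 Ω
R_total = R_1 + R_2 + R_3 = 0.777 Ω

0.777 Ω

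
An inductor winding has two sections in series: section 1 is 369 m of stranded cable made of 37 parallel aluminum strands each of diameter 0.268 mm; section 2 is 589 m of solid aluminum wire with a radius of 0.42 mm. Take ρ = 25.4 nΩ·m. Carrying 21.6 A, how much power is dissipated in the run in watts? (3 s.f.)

14700 W

ρ = 25.4 nΩ·m = 2.54×10^-8 Ω·m
Section 1: A_strand = π(1.3400e-04)² = 5.641e-08 m²; R₁ = ρL/(N·A_s) = (2.54×10^-8)(369)/(37×5.641e-08) = 4.491 Ω
Section 2: A = πr² = π(4.2000e-04 m)² = 5.542e-07 m²
R₂ = (2.54×10^-8)(589)/(5.542e-07) = 27 Ω
R = R₁ + R₂ = 31.49 Ω
P = I²R = (21.6)² × 31.49 = 14700 W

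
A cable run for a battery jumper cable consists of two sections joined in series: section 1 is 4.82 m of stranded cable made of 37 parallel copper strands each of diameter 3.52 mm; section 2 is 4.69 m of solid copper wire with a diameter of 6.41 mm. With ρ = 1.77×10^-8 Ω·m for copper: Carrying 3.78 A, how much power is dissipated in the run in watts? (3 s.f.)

0.0401 W

Section 1: A_strand = π(1.7600e-03)² = 9.731e-06 m²; R₁ = ρL/(N·A_s) = (1.77×10^-8)(4.82)/(37×9.731e-06) = 2.369×10^-4 Ω
Section 2: A = π(d/2)² = π(3.2050e-03 m)² = 3.227e-05 m²
R₂ = (1.77×10^-8)(4.69)/(3.227e-05) = 0.002572 Ω
R = R₁ + R₂ = 0.002809 Ω
P = I²R = (3.78)² × 0.002809 = 0.0401 W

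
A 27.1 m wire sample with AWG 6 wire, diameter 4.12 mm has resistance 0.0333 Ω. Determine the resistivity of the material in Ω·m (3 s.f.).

A = π(4.12/2 mm)² = π(2.0600e-03 m)² = 1.333e-05 m²
ρ = RA/L = (0.0333)(1.333e-05)/(27.1) = 1.64×10^-8 Ω·m

1.64×10^-8 Ω·m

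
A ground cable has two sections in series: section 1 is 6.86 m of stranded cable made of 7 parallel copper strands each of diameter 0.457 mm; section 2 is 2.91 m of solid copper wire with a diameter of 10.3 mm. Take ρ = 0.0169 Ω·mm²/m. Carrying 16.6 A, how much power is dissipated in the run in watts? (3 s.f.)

ρ = 0.0169 Ω·mm²/m = 1.69×10^-8 Ω·m
Section 1: A_strand = π(2.2850e-04)² = 1.640e-07 m²; R₁ = ρL/(N·A_s) = (1.69×10^-8)(6.86)/(7×1.640e-07) = 0.101 Ω
Section 2: A = π(d/2)² = π(5.1500e-03 m)² = 8.332e-05 m²
R₂ = (1.69×10^-8)(2.91)/(8.332e-05) = 5.902×10^-4 Ω
R = R₁ + R₂ = 0.1016 Ω
P = I²R = (16.6)² × 0.1016 = 28.0 W

28.0 W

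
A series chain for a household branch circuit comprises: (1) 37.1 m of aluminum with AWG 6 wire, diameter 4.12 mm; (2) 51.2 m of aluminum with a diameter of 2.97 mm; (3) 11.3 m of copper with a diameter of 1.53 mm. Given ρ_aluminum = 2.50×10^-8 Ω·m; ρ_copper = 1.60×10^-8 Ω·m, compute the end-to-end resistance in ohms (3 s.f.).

Seg 1: A = π(4.12/2 mm)² = π(2.0600e-03 m)² = 1.333e-05 m²
R_1 = (2.50×10^-8)(37.1)/(1.333e-05) = 0.06957 Ω
Seg 2: A = π(d/2)² = π(1.4850e-03 m)² = 6.928e-06 m²
R_2 = (2.50×10^-8)(51.2)/(6.928e-06) = 0.1848 Ω
Seg 3: A = π(d/2)² = π(7.6500e-04 m)² = 1.839e-06 m²
R_3 = (1.60×10^-8)(11.3)/(1.839e-06) = 0.09834 Ω
R_total = R_1 + R_2 + R_3 = 0.353 Ω

0.353 Ω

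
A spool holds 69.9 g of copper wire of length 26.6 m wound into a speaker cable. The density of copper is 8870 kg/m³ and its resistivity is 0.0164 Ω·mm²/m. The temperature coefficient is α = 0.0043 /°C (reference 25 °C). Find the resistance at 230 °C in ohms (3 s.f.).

2.77 Ω

ρ = 0.0164 Ω·mm²/m = 1.64×10^-8 Ω·m
A = m/(density·L) = 0.0699/(8870×26.6) = 2.9626e-07 m²
R = ρL/A = (1.64×10^-8)(26.6)/(2.9626e-07) = 1.472 Ω
R(230 °C) = 1.472 × (1 + 0.0043×205) = 2.77 Ω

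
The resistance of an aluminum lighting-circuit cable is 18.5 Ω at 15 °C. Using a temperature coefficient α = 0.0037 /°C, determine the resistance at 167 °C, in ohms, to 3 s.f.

ΔT = 167 − 15 = 152 °C
R = R₀(1 + αΔT) = 18.5 × (1 + 0.0037×152) = 18.5 × 1.562 = 28.9 Ω

28.9 Ω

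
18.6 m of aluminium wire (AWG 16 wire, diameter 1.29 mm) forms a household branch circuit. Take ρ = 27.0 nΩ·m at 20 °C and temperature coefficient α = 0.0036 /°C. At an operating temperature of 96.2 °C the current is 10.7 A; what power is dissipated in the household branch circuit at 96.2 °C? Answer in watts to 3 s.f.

ρ = 27.0 nΩ·m = 2.70×10^-8 Ω·m
A = π(1.29/2 mm)² = π(6.4500e-04 m)² = 1.307e-06 m²
R₍20₎ = ρL/A = (2.70×10^-8)(18.6)/(1.307e-06) = 0.3842 Ω
R₍96.2₎ = R₍20₎(1 + αΔT) = 0.3842 × (1 + 0.0036×76.2) = 0.4897 Ω
P = I²R = (10.7)² × 0.4897 = 56.1 W

56.1 W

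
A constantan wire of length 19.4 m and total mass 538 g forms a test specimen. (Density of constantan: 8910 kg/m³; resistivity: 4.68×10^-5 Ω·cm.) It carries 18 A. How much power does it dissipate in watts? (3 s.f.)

ρ = 4.68×10^-5 Ω·cm = 4.68×10^-7 Ω·m
A = m/(density·L) = 0.538/(8910×19.4) = 3.1125e-06 m²
R = ρL/A = (4.68×10^-7)(19.4)/(3.1125e-06) = 2.917 Ω
P = I²R = (18)² × 2.917 = 945 W

945 W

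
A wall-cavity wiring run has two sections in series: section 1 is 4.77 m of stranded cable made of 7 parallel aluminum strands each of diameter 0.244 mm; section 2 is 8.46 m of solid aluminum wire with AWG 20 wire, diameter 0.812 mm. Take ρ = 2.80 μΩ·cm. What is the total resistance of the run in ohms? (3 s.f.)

0.865 Ω

ρ = 2.80 μΩ·cm = 2.80×10^-8 Ω·m
Section 1: A_strand = π(1.2200e-04)² = 4.676e-08 m²; R₁ = ρL/(N·A_s) = (2.80×10^-8)(4.77)/(7×4.676e-08) = 0.408 Ω
Section 2: A = π(0.812/2 mm)² = π(4.0600e-04 m)² = 5.178e-07 m²
R₂ = (2.80×10^-8)(8.46)/(5.178e-07) = 0.4574 Ω
R = R₁ + R₂ = 0.865 Ω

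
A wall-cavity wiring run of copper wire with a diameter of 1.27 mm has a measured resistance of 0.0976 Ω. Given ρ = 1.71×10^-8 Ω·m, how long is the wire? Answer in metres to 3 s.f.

A = π(d/2)² = π(6.3500e-04 m)² = 1.267e-06 m²
L = RA/ρ = (0.0976)(1.267e-06)/(1.71×10^-8) = 7.23 m

7.23 m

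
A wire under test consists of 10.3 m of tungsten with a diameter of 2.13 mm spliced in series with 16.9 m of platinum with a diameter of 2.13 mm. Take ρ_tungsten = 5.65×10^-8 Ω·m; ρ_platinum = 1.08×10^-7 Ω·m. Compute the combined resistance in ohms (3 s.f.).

0.676 Ω

Segment 1: A = π(d/2)² = π(1.0650e-03 m)² = 3.563e-06 m²
R₁ = ρL/A = (5.65×10^-8)(10.3)/(3.563e-06) = 0.1633 Ω
R₂ = (1.08×10^-7)(16.9)/(3.563e-06) = 0.5122 Ω
R = R₁ + R₂ = 0.676 Ω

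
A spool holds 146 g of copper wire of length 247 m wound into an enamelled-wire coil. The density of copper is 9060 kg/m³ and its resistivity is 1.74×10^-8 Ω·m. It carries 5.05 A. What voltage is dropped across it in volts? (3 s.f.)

A = m/(density·L) = 0.146/(9060×247) = 6.5242e-08 m²
R = ρL/A = (1.74×10^-8)(247)/(6.5242e-08) = 65.87 Ω
V = IR = 5.05 × 65.87 = 333 V

333 V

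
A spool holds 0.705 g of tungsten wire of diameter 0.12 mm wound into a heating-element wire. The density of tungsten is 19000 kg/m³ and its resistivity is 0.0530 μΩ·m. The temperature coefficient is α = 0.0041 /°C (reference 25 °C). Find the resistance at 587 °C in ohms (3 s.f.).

50.8 Ω

ρ = 0.0530 μΩ·m = 5.30×10^-8 Ω·m
A = π(d/2)² = π(6.0000e-05 m)² = 1.1310e-08 m²
L = m/(density·A) = 7.050×10^-4/(19000×1.1310e-08) = 3.281 m
R = ρL/A = (5.30×10^-8)(3.281)/(1.1310e-08) = 15.37 Ω
R(587 °C) = 15.37 × (1 + 0.0041×562) = 50.8 Ω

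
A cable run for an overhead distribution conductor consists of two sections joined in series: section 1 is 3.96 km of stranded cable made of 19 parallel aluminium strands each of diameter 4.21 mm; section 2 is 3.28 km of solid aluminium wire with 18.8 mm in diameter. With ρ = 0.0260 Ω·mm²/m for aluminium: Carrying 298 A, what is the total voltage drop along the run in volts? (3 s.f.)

208 V

ρ = 0.0260 Ω·mm²/m = 2.60×10^-8 Ω·m
Section 1: A_strand = π(2.1050e-03)² = 1.392e-05 m²; R₁ = ρL/(N·A_s) = (2.60×10^-8)(3960)/(19×1.392e-05) = 0.3893 Ω
Section 2: A = π(d/2)² = π(9.4000e-03 m)² = 2.776e-04 m²
R₂ = (2.60×10^-8)(3280)/(2.776e-04) = 0.3072 Ω
R = R₁ + R₂ = 0.6965 Ω
V = IR = 298 × 0.6965 = 208 V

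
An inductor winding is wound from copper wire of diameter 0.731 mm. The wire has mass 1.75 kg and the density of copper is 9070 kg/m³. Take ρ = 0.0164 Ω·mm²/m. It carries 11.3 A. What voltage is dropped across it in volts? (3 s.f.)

ρ = 0.0164 Ω·mm²/m = 1.64×10^-8 Ω·m
A = π(d/2)² = π(3.6550e-04 m)² = 4.1969e-07 m²
L = m/(density·A) = 1.75/(9070×4.1969e-07) = 459.7 m
R = ρL/A = (1.64×10^-8)(459.7)/(4.1969e-07) = 17.96 Ω
V = IR = 11.3 × 17.96 = 203 V

203 V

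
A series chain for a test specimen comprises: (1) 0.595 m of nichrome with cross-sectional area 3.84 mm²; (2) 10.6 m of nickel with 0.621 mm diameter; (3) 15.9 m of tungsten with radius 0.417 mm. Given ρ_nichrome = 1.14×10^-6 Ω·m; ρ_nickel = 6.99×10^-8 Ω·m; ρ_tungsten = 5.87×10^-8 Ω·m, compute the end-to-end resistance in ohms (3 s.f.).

4.33 Ω

Seg 1: A = 3.84 mm² = 3.840e-06 m²
R_1 = (1.14×10^-6)(0.595)/(3.840e-06) = 0.1766 Ω
Seg 2: A = π(d/2)² = π(3.1050e-04 m)² = 3.029e-07 m²
R_2 = (6.99×10^-8)(10.6)/(3.029e-07) = 2.446 Ω
Seg 3: A = πr² = π(4.1700e-04 m)² = 5.463e-07 m²
R_3 = (5.87×10^-8)(15.9)/(5.463e-07) = 1.708 Ω
R_total = R_1 + R_2 + R_3 = 4.33 Ω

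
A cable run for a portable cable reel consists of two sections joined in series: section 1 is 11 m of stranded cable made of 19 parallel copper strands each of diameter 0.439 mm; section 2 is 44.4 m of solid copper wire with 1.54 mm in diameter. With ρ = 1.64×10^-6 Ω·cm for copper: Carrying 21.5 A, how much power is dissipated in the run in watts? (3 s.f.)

210 W

ρ = 1.64×10^-6 Ω·cm = 1.64×10^-8 Ω·m
Section 1: A_strand = π(2.1950e-04)² = 1.514e-07 m²; R₁ = ρL/(N·A_s) = (1.64×10^-8)(11)/(19×1.514e-07) = 0.06273 Ω
Section 2: A = π(d/2)² = π(7.7000e-04 m)² = 1.863e-06 m²
R₂ = (1.64×10^-8)(44.4)/(1.863e-06) = 0.3909 Ω
R = R₁ + R₂ = 0.4537 Ω
P = I²R = (21.5)² × 0.4537 = 210 W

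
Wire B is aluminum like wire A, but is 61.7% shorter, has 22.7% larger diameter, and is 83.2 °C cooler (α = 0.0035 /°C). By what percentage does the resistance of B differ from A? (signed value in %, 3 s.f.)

-82.0%

R ∝ ρL/d² with ρ ∝ (1+αΔT), so R_B/R_A = (1 − 61.7/100) × (1 + 22.7/100)⁻² × (1 − 0.0035×83.2)
= 0.383 × 0.6642 × 0.7088 = 0.1803
(R_B − R_A)/R_A = 0.1803 − 1 = -82.0%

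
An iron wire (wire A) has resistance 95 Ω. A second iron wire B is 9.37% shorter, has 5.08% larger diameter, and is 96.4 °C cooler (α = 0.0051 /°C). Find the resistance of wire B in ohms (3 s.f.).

39.6 Ω

R ∝ ρL/d² with ρ ∝ (1+αΔT), so R_B/R_A = (1 − 9.37/100) × (1 + 5.08/100)⁻² × (1 − 0.0051×96.4)
= 0.9063 × 0.9056 × 0.5084 = 0.4173
R_B = 0.4173 × 95 = 39.6 Ω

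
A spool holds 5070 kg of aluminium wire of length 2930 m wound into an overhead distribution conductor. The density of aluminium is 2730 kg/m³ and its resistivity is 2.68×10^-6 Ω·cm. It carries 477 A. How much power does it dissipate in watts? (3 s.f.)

28200 W

ρ = 2.68×10^-6 Ω·cm = 2.68×10^-8 Ω·m
A = m/(density·L) = 5070/(2730×2930) = 6.3384e-04 m²
R = ρL/A = (2.68×10^-8)(2930)/(6.3384e-04) = 0.1239 Ω
P = I²R = (477)² × 0.1239 = 28200 W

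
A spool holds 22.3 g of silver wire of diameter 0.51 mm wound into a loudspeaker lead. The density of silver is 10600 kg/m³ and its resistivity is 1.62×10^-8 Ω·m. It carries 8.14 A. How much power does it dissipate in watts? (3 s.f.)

A = π(d/2)² = π(2.5500e-04 m)² = 2.0428e-07 m²
L = m/(density·A) = 0.0223/(10600×2.0428e-07) = 10.3 m
R = ρL/A = (1.62×10^-8)(10.3)/(2.0428e-07) = 0.8167 Ω
P = I²R = (8.14)² × 0.8167 = 54.1 W

54.1 W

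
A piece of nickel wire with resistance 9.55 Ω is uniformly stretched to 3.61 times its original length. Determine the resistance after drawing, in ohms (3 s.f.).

124 Ω

Volume constant ⇒ A' = A/k with k = 3.61. R' = ρ(kL)/(A/k) = k²R.
R' = 13.03 × 9.55 = 124 Ω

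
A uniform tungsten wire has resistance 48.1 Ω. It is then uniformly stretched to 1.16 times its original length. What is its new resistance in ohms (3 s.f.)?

64.7 Ω

Volume constant ⇒ A' = A/k with k = 1.16. R' = ρ(kL)/(A/k) = k²R.
R' = 1.346 × 48.1 = 64.7 Ω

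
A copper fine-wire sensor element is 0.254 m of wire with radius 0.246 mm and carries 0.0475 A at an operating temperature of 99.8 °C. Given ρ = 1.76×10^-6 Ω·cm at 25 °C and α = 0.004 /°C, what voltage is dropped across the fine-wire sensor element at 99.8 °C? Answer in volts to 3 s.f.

ρ = 1.76×10^-6 Ω·cm = 1.76×10^-8 Ω·m
A = πr² = π(2.4600e-04 m)² = 1.901e-07 m²
R₍25₎ = ρL/A = (1.76×10^-8)(0.254)/(1.901e-07) = 0.02351 Ω
R₍99.8₎ = R₍25₎(1 + αΔT) = 0.02351 × (1 + 0.004×74.8) = 0.03055 Ω
V = IR = 0.0475 × 0.03055 = 0.00145 V

0.00145 V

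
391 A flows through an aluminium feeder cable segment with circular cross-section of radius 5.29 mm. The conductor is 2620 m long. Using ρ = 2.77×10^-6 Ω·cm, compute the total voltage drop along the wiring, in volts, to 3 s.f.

ρ = 2.77×10^-6 Ω·cm = 2.77×10^-8 Ω·m
A = πr² = π(5.2900e-03 m)² = 8.791e-05 m²
R = ρL/A = (2.77×10^-8)(2620)/(8.791e-05) = 0.8255 Ω
V = IR = 391 × 0.8255 = 323 V

323 V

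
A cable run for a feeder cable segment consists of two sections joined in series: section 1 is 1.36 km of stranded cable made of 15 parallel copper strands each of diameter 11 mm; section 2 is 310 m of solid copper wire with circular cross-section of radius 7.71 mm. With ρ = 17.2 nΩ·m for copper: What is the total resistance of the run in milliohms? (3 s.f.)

45.0 mΩ

ρ = 17.2 nΩ·m = 1.72×10^-8 Ω·m
Section 1: A_strand = π(5.5000e-03)² = 9.503e-05 m²; R₁ = ρL/(N·A_s) = (1.72×10^-8)(1360)/(15×9.503e-05) = 0.01641 Ω
Section 2: A = πr² = π(7.7100e-03 m)² = 1.867e-04 m²
R₂ = (1.72×10^-8)(310)/(1.867e-04) = 0.02855 Ω
R = R₁ + R₂ = 45.0 mΩ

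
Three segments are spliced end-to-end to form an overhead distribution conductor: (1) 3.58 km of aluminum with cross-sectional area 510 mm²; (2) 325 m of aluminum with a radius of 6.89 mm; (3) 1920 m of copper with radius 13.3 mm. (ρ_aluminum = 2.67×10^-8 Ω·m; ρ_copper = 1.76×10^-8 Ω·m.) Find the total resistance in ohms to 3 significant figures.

0.306 Ω

Seg 1: A = 510 mm² = 5.100e-04 m²
R_1 = (2.67×10^-8)(3580)/(5.100e-04) = 0.1874 Ω
Seg 2: A = πr² = π(6.8900e-03 m)² = 1.491e-04 m²
R_2 = (2.67×10^-8)(325)/(1.491e-04) = 0.05818 Ω
Seg 3: A = πr² = π(1.3300e-02 m)² = 5.557e-04 m²
R_3 = (1.76×10^-8)(1920)/(5.557e-04) = 0.06081 Ω
R_total = R_1 + R_2 + R_3 = 0.306 Ω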